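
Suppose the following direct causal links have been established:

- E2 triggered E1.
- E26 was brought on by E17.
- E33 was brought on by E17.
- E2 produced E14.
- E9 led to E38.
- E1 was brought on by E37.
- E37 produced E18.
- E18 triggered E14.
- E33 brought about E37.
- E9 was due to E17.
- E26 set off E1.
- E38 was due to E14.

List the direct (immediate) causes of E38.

Upstream contributors include E17, E2, E33, E37, E18, but only E14, E9 feed directly into E38.

E14, E9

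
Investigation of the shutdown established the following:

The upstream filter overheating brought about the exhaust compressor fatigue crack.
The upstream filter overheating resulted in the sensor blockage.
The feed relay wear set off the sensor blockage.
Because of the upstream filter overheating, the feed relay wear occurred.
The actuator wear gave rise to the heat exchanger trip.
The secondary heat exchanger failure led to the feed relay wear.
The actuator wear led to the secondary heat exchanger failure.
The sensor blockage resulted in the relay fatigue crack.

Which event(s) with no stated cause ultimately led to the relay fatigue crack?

the actuator wear, the upstream filter overheating

Tracing upstream from the relay fatigue crack: the relay fatigue crack ← the sensor blockage ← the feed relay wear ← the secondary heat exchanger failure ← the actuator wear.
A separate upstream branch: the relay fatigue crack ← the sensor blockage ← the upstream filter overheating.
Each of those chain origins has no stated cause.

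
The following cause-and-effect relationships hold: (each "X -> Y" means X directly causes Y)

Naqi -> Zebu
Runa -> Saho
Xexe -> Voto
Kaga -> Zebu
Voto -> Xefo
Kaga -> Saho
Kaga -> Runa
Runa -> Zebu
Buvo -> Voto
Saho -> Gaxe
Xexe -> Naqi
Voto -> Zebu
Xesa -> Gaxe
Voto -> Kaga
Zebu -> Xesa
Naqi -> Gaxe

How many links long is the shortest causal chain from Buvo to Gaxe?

Shortest chain: Buvo → Voto → Kaga → Saho → Gaxe.

4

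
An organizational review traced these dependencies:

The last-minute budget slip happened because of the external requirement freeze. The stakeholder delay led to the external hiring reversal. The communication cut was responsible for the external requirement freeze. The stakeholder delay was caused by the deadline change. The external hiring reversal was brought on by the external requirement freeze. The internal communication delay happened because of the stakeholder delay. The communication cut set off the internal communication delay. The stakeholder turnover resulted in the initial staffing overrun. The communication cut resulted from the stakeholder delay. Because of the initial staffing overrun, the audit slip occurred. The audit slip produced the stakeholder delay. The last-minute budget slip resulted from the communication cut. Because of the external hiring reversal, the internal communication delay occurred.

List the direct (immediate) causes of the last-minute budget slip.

Upstream contributors include the deadline change, the stakeholder turnover, the initial staffing overrun, the audit slip, the stakeholder delay, but only the communication cut, the external requirement freeze feed directly into the last-minute budget slip.

the communication cut, the external requirement freeze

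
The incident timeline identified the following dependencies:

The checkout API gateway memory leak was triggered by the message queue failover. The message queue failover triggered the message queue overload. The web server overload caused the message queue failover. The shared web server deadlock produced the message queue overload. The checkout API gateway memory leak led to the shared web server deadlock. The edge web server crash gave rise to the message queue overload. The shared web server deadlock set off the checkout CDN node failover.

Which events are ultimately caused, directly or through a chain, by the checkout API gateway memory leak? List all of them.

the checkout CDN node failover, the message queue overload, the shared web server deadlock

Direct effects: the shared web server deadlock.
2 steps out: the checkout CDN node failover, the message queue overload.
Not reachable from it: the web server overload, the message queue failover, the edge web server crash.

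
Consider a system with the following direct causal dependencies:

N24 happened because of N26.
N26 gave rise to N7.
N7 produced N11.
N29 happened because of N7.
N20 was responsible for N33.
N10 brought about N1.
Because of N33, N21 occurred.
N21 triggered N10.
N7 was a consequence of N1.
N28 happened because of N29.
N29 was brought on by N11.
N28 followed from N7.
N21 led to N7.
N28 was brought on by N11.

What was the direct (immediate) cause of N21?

N33

Upstream contributors include N20, but only N33 feeds directly into N21.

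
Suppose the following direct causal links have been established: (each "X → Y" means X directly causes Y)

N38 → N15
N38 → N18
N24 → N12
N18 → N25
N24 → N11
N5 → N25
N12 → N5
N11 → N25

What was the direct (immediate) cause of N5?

Upstream contributors include N24, but only N12 feeds directly into N5.

N12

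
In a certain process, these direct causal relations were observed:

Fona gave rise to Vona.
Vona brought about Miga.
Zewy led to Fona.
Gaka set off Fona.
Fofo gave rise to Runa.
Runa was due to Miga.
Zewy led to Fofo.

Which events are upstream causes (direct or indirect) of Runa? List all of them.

Immediate causes of Runa: Fofo, Miga.
Further upstream: Zewy, Fona, Vona, Gaka.

Fofo, Fona, Gaka, Miga, Vona, Zewy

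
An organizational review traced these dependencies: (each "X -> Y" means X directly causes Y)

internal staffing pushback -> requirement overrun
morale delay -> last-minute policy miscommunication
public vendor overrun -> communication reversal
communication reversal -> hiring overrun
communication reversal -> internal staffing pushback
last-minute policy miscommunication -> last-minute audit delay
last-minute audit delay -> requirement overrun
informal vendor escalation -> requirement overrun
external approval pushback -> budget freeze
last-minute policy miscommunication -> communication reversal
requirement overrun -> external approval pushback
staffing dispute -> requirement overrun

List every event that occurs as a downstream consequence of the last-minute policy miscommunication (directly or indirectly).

the budget freeze, the communication reversal, the external approval pushback, the hiring overrun, the internal staffing pushback, the last-minute audit delay, the requirement overrun

Direct effects: the last-minute audit delay, the communication reversal.
2 steps out: the internal staffing pushback, the requirement overrun, the hiring overrun.
3 steps out: the external approval pushback.
4 steps out: the budget freeze.
Not reachable from it: the morale delay, the informal vendor escalation, the public vendor overrun, the staffing dispute.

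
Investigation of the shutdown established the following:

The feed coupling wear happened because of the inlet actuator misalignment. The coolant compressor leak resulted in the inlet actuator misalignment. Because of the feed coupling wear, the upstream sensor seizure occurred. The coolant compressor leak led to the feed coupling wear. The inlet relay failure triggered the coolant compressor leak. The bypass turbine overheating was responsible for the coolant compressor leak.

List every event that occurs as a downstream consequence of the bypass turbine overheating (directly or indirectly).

Direct effects: the coolant compressor leak.
2 steps out: the inlet actuator misalignment, the feed coupling wear.
3 steps out: the upstream sensor seizure.
Not reachable from it: the inlet relay failure.

the coolant compressor leak, the feed coupling wear, the inlet actuator misalignment, the upstream sensor seizure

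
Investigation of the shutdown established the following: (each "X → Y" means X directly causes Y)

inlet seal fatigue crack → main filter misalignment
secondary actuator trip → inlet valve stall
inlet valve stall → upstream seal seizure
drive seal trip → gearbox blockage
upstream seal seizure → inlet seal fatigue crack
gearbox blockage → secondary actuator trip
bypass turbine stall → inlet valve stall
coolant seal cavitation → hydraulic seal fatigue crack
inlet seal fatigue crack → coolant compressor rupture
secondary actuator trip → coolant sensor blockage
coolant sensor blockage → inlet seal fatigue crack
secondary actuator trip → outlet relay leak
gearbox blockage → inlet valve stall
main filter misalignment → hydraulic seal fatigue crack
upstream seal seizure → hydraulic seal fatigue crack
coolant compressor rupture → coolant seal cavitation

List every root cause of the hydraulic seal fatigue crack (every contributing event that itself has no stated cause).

Tracing upstream from the hydraulic seal fatigue crack: the hydraulic seal fatigue crack ← the upstream seal seizure ← the inlet valve stall ← the gearbox blockage ← the drive seal trip.
A separate upstream branch: the hydraulic seal fatigue crack ← the upstream seal seizure ← the inlet valve stall ← the bypass turbine stall.
Each of those chain origins has no stated cause.

the bypass turbine stall, the drive seal trip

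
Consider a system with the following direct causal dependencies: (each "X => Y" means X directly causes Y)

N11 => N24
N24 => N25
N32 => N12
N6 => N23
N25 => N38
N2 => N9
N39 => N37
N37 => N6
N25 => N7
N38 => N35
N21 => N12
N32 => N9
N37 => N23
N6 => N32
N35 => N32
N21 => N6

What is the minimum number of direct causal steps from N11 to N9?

Shortest chain: N11 → N24 → N25 → N38 → N35 → N32 → N9.

6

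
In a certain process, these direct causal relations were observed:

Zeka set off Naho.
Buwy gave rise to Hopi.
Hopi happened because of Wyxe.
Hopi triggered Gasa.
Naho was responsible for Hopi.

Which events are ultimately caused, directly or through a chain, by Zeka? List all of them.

Gasa, Hopi, Naho

Direct effects: Naho.
2 steps out: Hopi.
3 steps out: Gasa.
Not reachable from it: Buwy, Wyxe.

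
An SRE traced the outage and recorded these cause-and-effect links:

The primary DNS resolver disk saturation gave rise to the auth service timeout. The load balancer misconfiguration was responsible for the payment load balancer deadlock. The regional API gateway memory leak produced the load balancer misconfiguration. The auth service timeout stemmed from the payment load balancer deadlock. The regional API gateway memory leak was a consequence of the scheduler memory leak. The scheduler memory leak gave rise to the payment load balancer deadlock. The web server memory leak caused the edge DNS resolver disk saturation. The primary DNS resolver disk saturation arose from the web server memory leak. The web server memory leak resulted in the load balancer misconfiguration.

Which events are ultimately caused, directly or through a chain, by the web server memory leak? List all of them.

Direct effects: the edge DNS resolver disk saturation, the load balancer misconfiguration, the primary DNS resolver disk saturation.
2 steps out: the payment load balancer deadlock, the auth service timeout.
Not reachable from it: the scheduler memory leak, the regional API gateway memory leak.

the auth service timeout, the edge DNS resolver disk saturation, the load balancer misconfiguration, the payment load balancer deadlock, the primary DNS resolver disk saturation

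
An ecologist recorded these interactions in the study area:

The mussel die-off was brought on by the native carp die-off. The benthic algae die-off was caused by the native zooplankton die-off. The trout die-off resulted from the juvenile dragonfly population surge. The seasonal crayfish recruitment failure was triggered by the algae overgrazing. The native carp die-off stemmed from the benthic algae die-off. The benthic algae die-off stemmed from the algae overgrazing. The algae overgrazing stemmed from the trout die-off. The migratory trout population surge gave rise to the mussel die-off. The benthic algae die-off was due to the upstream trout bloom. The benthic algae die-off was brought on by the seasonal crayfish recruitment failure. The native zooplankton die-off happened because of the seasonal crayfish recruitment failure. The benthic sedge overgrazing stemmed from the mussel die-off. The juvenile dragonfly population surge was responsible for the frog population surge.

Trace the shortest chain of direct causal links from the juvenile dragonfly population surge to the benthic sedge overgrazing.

the juvenile dragonfly population surge → the trout die-off → the algae overgrazing → the benthic algae die-off → the native carp die-off → the mussel die-off → the benthic sedge overgrazing

the juvenile dragonfly population surge → the trout die-off
the trout die-off → the algae overgrazing
the algae overgrazing → the benthic algae die-off
the benthic algae die-off → the native carp die-off
the native carp die-off → the mussel die-off
the mussel die-off → the benthic sedge overgrazing
Length: 6 steps.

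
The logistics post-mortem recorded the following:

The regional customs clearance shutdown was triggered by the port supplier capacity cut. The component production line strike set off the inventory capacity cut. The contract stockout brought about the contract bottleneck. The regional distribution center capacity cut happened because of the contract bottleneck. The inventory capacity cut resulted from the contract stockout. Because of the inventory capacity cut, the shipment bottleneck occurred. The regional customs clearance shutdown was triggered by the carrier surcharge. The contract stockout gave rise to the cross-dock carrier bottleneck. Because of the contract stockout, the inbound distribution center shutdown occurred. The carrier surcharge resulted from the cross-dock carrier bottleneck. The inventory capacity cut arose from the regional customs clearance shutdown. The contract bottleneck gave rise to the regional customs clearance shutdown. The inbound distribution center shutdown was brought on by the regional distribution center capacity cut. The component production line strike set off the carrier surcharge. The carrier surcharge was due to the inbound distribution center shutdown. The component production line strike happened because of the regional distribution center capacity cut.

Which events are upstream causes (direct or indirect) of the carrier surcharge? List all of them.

Immediate causes of the carrier surcharge: the cross-dock carrier bottleneck, the component production line strike, the inbound distribution center shutdown.
Further upstream: the contract stockout, the contract bottleneck, the regional distribution center capacity cut.

the component production line strike, the contract bottleneck, the contract stockout, the cross-dock carrier bottleneck, the inbound distribution center shutdown, the regional distribution center capacity cut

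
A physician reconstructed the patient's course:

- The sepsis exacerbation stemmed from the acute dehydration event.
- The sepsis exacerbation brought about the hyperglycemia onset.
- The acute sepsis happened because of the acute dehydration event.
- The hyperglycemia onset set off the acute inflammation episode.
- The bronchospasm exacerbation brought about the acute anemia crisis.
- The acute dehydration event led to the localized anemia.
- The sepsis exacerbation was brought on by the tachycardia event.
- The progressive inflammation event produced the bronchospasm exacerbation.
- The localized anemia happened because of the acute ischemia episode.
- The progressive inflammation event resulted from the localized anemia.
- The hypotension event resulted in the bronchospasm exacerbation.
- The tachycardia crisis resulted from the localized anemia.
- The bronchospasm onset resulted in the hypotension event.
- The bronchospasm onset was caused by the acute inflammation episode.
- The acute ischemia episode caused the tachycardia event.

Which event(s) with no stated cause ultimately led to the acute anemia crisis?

the acute dehydration event, the acute ischemia episode

Tracing upstream from the acute anemia crisis: the acute anemia crisis ← the bronchospasm exacerbation ← the progressive inflammation event ← the localized anemia ← the acute ischemia episode.
A separate upstream branch: the acute anemia crisis ← the bronchospasm exacerbation ← the progressive inflammation event ← the localized anemia ← the acute dehydration event.
Each of those chain origins has no stated cause.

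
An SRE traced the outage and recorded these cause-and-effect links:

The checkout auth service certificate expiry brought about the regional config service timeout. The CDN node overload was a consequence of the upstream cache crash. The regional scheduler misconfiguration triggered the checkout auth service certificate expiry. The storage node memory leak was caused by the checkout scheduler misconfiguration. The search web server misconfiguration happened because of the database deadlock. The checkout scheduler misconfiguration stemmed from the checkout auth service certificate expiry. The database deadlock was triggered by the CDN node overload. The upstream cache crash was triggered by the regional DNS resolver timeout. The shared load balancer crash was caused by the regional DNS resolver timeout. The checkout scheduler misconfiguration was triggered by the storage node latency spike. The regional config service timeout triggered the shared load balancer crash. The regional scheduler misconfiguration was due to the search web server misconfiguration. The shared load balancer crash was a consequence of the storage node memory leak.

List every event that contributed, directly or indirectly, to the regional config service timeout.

the CDN node overload, the checkout auth service certificate expiry, the database deadlock, the regional DNS resolver timeout, the regional scheduler misconfiguration, the search web server misconfiguration, the upstream cache crash

Immediate cause of the regional config service timeout: the checkout auth service certificate expiry.
Further upstream: the regional DNS resolver timeout, the upstream cache crash, the CDN node overload, the database deadlock, the search web server misconfiguration, the regional scheduler misconfiguration.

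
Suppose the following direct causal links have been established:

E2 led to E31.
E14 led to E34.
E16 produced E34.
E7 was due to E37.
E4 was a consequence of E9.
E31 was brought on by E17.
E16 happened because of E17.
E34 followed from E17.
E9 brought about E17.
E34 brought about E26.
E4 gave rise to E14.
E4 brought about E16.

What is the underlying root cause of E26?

E9

Tracing upstream from E26: E26 ← E34 ← E17 ← E9.
E9 has no stated cause, so it is the root.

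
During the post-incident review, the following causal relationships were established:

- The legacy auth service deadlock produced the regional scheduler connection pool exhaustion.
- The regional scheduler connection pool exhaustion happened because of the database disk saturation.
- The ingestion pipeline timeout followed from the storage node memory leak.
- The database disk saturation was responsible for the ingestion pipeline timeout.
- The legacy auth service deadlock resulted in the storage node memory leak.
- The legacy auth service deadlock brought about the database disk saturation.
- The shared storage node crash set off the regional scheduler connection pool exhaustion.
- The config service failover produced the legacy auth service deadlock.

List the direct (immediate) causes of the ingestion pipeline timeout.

the database disk saturation, the storage node memory leak

Upstream contributors include the config service failover, the legacy auth service deadlock, but only the database disk saturation, the storage node memory leak feed directly into the ingestion pipeline timeout.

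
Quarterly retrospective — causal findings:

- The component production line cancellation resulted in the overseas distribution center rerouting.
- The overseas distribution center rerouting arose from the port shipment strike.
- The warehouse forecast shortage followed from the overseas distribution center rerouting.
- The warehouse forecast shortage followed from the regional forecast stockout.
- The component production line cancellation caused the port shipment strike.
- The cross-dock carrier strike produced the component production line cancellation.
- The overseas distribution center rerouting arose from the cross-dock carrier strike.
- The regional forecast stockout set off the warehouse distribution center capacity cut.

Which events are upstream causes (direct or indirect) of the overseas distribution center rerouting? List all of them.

Immediate causes of the overseas distribution center rerouting: the cross-dock carrier strike, the component production line cancellation, the port shipment strike.

the component production line cancellation, the cross-dock carrier strike, the port shipment strike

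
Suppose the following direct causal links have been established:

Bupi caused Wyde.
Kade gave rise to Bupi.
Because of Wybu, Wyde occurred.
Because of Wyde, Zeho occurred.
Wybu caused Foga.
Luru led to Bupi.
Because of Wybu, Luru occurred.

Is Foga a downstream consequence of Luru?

Luru leads to Bupi, Wyde, Zeho; Foga is not among them.

No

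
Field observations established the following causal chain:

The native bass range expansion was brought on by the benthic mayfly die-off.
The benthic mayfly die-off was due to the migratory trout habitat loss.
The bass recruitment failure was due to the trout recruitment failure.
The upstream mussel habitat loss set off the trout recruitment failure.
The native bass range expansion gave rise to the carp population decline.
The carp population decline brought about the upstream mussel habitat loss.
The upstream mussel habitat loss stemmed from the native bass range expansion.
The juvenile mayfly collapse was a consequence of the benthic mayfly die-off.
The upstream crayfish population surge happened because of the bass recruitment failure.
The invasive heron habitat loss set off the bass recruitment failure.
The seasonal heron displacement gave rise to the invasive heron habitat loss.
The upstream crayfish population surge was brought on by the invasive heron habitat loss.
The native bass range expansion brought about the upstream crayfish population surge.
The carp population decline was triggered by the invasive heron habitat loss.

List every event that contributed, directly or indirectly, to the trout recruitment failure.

the benthic mayfly die-off, the carp population decline, the invasive heron habitat loss, the migratory trout habitat loss, the native bass range expansion, the seasonal heron displacement, the upstream mussel habitat loss

Immediate cause of the trout recruitment failure: the upstream mussel habitat loss.
Further upstream: the migratory trout habitat loss, the seasonal heron displacement, the benthic mayfly die-off, the native bass range expansion, the invasive heron habitat loss, the carp population decline.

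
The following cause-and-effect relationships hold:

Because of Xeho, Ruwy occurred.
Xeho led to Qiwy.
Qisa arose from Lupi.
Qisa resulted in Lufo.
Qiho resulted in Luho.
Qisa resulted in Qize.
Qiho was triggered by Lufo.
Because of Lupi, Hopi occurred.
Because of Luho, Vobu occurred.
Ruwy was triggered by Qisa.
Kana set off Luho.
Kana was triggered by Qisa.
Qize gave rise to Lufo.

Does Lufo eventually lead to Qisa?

No

Lufo leads to Qiho, Luho, Vobu; Qisa is not among them.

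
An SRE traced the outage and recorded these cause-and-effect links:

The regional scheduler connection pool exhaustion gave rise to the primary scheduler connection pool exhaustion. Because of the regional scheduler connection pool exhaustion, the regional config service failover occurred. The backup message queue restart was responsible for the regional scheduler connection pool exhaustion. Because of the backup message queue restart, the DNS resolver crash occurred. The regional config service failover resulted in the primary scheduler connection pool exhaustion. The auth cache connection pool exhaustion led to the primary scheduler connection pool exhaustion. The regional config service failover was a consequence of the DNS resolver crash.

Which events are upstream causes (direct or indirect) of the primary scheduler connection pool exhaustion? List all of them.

the DNS resolver crash, the auth cache connection pool exhaustion, the backup message queue restart, the regional config service failover, the regional scheduler connection pool exhaustion

Immediate causes of the primary scheduler connection pool exhaustion: the regional scheduler connection pool exhaustion, the regional config service failover, the auth cache connection pool exhaustion.
Further upstream: the backup message queue restart, the DNS resolver crash.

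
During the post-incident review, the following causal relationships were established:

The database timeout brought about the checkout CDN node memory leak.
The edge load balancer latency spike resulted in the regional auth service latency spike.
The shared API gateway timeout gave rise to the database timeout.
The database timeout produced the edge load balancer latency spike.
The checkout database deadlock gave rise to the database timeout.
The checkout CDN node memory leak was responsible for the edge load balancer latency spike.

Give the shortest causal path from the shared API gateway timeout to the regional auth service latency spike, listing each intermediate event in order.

the shared API gateway timeout → the database timeout
the database timeout → the edge load balancer latency spike
the edge load balancer latency spike → the regional auth service latency spike
Length: 3 steps.

the shared API gateway timeout → the database timeout → the edge load balancer latency spike → the regional auth service latency spike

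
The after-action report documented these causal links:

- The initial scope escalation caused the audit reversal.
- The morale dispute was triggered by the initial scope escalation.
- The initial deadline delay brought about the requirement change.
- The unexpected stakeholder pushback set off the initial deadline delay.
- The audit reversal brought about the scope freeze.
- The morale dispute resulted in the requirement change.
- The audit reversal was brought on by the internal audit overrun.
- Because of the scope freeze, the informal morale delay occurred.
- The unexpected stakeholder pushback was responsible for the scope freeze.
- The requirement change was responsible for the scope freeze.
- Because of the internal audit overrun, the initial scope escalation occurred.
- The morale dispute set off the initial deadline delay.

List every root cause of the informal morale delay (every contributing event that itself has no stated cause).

the internal audit overrun, the unexpected stakeholder pushback

Tracing upstream from the informal morale delay: the informal morale delay ← the scope freeze ← the audit reversal ← the internal audit overrun.
A separate upstream branch: the informal morale delay ← the scope freeze ← the unexpected stakeholder pushback.
Each of those chain origins has no stated cause.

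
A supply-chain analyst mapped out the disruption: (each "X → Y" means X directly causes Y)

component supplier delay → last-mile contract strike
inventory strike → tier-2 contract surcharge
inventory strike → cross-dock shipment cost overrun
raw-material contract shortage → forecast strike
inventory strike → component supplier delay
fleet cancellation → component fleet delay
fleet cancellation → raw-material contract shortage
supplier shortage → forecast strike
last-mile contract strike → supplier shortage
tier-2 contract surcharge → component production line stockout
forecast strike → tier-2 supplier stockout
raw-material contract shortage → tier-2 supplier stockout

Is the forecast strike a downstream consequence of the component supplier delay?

Yes

There is a causal chain: the component supplier delay → the last-mile contract strike → the supplier shortage → the forecast strike.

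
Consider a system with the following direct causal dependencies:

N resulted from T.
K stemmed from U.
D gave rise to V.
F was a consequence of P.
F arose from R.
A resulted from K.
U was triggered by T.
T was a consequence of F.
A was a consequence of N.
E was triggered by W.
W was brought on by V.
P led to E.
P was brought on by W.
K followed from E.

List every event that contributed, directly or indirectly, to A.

Immediate causes of A: N, K.
Further upstream: D, V, W, P, E, F, T, U, R.

D, E, F, K, N, P, R, T, U, V, W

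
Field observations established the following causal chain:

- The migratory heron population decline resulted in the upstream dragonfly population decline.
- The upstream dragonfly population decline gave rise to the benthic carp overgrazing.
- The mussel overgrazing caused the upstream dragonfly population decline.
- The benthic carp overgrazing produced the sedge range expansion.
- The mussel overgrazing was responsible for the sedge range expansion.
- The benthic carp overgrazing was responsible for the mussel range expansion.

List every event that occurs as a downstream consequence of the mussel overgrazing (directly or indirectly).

Direct effects: the upstream dragonfly population decline, the sedge range expansion.
2 steps out: the benthic carp overgrazing.
3 steps out: the mussel range expansion.
Not reachable from it: the migratory heron population decline.

the benthic carp overgrazing, the mussel range expansion, the sedge range expansion, the upstream dragonfly population decline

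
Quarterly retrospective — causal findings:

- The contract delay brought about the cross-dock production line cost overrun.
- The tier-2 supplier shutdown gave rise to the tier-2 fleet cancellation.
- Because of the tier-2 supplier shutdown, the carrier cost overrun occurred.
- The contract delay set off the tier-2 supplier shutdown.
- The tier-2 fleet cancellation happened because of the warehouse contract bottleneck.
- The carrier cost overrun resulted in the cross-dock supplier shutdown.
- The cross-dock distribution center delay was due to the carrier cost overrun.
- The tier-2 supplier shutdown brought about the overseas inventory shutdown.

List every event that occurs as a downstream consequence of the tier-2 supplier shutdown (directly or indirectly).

the carrier cost overrun, the cross-dock distribution center delay, the cross-dock supplier shutdown, the overseas inventory shutdown, the tier-2 fleet cancellation

Direct effects: the carrier cost overrun, the overseas inventory shutdown, the tier-2 fleet cancellation.
2 steps out: the cross-dock supplier shutdown, the cross-dock distribution center delay.
Not reachable from it: the contract delay, the cross-dock production line cost overrun, the warehouse contract bottleneck.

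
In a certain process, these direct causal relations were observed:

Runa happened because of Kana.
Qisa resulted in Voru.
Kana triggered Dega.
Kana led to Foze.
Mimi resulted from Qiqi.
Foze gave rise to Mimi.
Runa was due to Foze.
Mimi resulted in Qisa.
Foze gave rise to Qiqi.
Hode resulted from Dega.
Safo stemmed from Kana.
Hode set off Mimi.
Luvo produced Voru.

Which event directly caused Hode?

Dega

Upstream contributors include Kana, but only Dega feeds directly into Hode.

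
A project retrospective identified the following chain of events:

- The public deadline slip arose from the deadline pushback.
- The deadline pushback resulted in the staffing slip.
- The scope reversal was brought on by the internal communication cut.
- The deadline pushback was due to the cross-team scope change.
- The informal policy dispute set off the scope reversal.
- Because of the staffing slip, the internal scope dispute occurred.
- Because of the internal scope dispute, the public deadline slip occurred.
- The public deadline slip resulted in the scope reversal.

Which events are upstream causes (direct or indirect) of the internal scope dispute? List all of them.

the cross-team scope change, the deadline pushback, the staffing slip

Immediate cause of the internal scope dispute: the staffing slip.
Further upstream: the cross-team scope change, the deadline pushback.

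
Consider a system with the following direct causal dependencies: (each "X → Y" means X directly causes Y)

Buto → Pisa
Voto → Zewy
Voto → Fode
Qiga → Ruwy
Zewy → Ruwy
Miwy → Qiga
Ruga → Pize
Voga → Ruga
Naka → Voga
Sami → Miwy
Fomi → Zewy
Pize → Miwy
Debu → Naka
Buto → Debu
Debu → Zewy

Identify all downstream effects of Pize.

Direct effects: Miwy.
2 steps out: Qiga.
3 steps out: Ruwy.
Not reachable from it: Buto, Debu, Pisa, Naka, Voga, Ruga, Voto, Sami, Fomi, Zewy, Fode.

Miwy, Qiga, Ruwy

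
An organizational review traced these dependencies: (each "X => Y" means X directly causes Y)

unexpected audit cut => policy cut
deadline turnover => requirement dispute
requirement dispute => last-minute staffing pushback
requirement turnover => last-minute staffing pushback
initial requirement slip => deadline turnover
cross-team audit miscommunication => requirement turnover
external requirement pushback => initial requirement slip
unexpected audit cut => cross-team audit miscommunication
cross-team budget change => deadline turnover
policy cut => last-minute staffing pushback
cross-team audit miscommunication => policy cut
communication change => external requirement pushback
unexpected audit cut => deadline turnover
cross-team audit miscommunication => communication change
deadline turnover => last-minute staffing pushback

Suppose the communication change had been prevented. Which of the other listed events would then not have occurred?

Downstream of the communication change: the external requirement pushback, the initial requirement slip, the deadline turnover, the requirement dispute, the last-minute staffing pushback.
Of those, still caused via another path: the deadline turnover, the requirement dispute, the last-minute staffing pushback.
The remainder have no surviving cause.

the external requirement pushback, the initial requirement slip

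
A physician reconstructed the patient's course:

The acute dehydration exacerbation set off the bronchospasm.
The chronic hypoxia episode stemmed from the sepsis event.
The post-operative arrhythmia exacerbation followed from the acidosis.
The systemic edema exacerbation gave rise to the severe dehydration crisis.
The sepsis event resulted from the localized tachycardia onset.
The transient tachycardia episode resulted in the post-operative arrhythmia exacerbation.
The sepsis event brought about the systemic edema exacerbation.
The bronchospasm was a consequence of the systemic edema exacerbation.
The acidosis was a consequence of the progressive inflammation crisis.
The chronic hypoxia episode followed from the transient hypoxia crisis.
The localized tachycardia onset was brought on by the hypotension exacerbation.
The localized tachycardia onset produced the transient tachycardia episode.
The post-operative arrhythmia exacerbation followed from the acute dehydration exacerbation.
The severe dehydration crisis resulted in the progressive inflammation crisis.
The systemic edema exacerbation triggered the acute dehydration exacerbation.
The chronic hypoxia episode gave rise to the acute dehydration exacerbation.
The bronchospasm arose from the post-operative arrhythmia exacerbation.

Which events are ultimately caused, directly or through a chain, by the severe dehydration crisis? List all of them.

the acidosis, the bronchospasm, the post-operative arrhythmia exacerbation, the progressive inflammation crisis

Direct effects: the progressive inflammation crisis.
2 steps out: the acidosis.
3 steps out: the post-operative arrhythmia exacerbation.
4 steps out: the bronchospasm.
Not reachable from it: the hypotension exacerbation, the localized tachycardia onset, the sepsis event, the transient hypoxia crisis, the systemic edema exacerbation, the chronic hypoxia episode, the transient tachycardia episode, the acute dehydration exacerbation.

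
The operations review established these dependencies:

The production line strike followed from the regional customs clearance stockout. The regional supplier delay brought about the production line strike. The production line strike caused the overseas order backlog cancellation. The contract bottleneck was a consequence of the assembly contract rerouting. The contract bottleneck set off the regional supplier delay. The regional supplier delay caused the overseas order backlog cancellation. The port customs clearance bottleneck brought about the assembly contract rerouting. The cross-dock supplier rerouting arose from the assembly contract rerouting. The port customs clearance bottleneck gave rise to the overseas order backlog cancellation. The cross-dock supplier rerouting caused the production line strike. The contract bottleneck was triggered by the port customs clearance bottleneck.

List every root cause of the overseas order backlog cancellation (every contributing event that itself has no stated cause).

the port customs clearance bottleneck, the regional customs clearance stockout

Tracing upstream from the overseas order backlog cancellation: the overseas order backlog cancellation ← the port customs clearance bottleneck.
A separate upstream branch: the overseas order backlog cancellation ← the production line strike ← the regional customs clearance stockout.
Each of those chain origins has no stated cause.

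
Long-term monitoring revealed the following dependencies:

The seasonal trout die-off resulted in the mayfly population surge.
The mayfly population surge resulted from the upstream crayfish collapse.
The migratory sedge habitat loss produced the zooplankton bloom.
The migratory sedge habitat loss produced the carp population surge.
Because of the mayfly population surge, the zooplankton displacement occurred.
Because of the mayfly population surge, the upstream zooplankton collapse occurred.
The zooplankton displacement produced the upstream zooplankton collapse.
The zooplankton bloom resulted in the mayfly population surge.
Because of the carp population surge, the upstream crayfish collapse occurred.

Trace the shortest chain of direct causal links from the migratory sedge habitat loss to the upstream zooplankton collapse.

the migratory sedge habitat loss → the zooplankton bloom
the zooplankton bloom → the mayfly population surge
the mayfly population surge → the upstream zooplankton collapse
Length: 3 steps.

the migratory sedge habitat loss → the zooplankton bloom → the mayfly population surge → the upstream zooplankton collapse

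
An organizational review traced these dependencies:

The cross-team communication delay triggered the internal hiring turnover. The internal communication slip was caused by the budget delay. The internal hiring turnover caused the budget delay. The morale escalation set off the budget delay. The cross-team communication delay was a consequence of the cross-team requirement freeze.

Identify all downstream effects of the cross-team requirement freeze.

the budget delay, the cross-team communication delay, the internal communication slip, the internal hiring turnover

Direct effects: the cross-team communication delay.
2 steps out: the internal hiring turnover.
3 steps out: the budget delay.
4 steps out: the internal communication slip.
Not reachable from it: the morale escalation.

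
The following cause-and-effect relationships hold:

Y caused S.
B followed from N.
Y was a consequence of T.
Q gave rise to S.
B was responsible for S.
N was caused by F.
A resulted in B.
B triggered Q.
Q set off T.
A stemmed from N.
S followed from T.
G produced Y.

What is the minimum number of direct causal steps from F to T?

Shortest chain: F → N → B → Q → T.

4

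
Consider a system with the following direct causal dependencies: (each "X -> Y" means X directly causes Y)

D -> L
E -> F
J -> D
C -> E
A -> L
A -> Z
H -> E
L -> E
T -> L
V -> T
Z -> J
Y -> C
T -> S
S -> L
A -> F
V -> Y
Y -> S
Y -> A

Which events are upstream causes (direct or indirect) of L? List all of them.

A, D, J, S, T, V, Y, Z

Immediate causes of L: A, T, S, D.
Further upstream: V, Y, Z, J.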